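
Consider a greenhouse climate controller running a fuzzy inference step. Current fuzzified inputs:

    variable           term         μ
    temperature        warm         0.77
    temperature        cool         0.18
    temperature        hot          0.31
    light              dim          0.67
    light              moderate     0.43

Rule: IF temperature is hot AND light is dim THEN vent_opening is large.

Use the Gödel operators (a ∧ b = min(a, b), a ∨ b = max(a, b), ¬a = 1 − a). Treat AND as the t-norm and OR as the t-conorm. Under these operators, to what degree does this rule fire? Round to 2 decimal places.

firing strength: hot=0.31, dim=0.67; AND[min(a, b)] → w = 0.31

0.31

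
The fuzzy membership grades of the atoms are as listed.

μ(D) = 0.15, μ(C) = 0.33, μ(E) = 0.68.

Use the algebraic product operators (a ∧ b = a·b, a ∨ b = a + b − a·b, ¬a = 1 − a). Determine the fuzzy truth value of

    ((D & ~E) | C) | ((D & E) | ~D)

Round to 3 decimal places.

~E = 1 − 0.6800 = 0.3200
D & ~E = a·b on (0.1500, 0.3200) = 0.0480
(D & ~E) | C = a + b − a·b on (0.0480, 0.3300) = 0.3622
D & E = a·b on (0.1500, 0.6800) = 0.1020
~D = 1 − 0.1500 = 0.8500
(D & E) | ~D = a + b − a·b on (0.1020, 0.8500) = 0.8653
((D & ~E) | C) | ((D & E) | ~D) = a + b − a·b on (0.3622, 0.8653) = 0.9141

0.914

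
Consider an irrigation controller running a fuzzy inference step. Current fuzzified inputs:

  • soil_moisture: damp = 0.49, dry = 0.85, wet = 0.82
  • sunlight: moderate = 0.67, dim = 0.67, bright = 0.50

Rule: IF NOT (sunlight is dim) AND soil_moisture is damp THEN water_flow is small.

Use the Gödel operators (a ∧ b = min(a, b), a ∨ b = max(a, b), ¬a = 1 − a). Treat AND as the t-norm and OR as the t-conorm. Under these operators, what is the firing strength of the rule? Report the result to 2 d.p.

0.33

firing strength: ¬dim=1−0.67=0.33, damp=0.49; AND[min(a, b)] → w = 0.33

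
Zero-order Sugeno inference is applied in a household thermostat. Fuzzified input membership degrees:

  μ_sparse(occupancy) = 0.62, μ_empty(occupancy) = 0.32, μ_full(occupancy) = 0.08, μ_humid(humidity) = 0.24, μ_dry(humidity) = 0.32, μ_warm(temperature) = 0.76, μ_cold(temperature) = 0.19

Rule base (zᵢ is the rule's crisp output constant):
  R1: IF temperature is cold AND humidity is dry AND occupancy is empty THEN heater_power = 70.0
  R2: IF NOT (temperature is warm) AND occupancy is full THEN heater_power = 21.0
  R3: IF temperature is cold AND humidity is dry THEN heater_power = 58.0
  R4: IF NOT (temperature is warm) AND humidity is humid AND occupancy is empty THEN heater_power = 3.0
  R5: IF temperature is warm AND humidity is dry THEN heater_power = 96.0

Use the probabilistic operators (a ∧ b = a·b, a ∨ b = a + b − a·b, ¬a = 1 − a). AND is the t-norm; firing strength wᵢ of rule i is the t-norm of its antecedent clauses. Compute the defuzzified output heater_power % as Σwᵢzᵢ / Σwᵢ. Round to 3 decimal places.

79.465

R1 (z=70.0): cold=0.19, dry=0.32, empty=0.32; AND[a·b] → w = 0.0195
R2 (z=21.0): ¬warm=1−0.76=0.24, full=0.08; AND[a·b] → w = 0.0192
R3 (z=58.0): cold=0.19, dry=0.32; AND[a·b] → w = 0.0608
R4 (z=3.0): ¬warm=1−0.76=0.24, humid=0.24, empty=0.32; AND[a·b] → w = 0.0184
R5 (z=96.0): warm=0.76, dry=0.32; AND[a·b] → w = 0.2432
Weighted average = (0.0195·70.0 + 0.0192·21.0 + 0.0608·58.0 + 0.0184·3.0 + 0.2432·96.0) / (0.0195 + 0.0192 + 0.0608 + 0.0184 + 0.2432)
  = 28.6940 / 0.3611 = 79.465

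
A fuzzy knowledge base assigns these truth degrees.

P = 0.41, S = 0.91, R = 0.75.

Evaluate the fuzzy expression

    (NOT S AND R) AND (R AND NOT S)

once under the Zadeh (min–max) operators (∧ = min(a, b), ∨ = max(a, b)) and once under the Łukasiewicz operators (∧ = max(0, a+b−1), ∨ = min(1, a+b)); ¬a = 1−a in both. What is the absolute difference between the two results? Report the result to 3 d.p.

Under Zadeh (min–max):
  NOT S = 1 − 0.91 = 0.09
  NOT S AND R = min(a, b) on (0.09, 0.75) = 0.09
  NOT S = 1 − 0.91 = 0.09
  R AND NOT S = min(a, b) on (0.75, 0.09) = 0.09
  (NOT S AND R) AND (R AND NOT S) = min(a, b) on (0.09, 0.09) = 0.09
  → value = 0.0900
Under Łukasiewicz:
  NOT S = 1 − 0.91 = 0.09
  NOT S AND R = max(0, a+b−1) on (0.09, 0.75) = 0.00
  NOT S = 1 − 0.91 = 0.09
  R AND NOT S = max(0, a+b−1) on (0.75, 0.09) = 0.00
  (NOT S AND R) AND (R AND NOT S) = max(0, a+b−1) on (0.00, 0.00) = 0.00
  → value = 0.0000
|0.0900 − 0.0000| = 0.090

0.090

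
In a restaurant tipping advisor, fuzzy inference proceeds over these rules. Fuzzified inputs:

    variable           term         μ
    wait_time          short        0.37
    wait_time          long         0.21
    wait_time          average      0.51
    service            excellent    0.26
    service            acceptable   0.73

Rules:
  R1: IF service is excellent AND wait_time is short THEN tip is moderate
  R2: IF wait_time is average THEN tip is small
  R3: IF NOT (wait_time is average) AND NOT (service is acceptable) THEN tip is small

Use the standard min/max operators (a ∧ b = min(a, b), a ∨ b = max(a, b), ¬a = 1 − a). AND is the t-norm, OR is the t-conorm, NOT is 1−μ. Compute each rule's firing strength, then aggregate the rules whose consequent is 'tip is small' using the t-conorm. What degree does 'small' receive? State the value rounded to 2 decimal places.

R1: excellent=0.26, short=0.37; AND[min(a, b)] → w = 0.26
R2: average=0.51 → w = 0.51
R3: ¬average=1−0.51=0.49, ¬acceptable=1−0.73=0.27; AND[min(a, b)] → w = 0.27
Rules with consequent 'small': {R2, R3} → strengths 0.51, 0.27
Aggregate via t-conorm [max(a, b)]: 0.51

0.51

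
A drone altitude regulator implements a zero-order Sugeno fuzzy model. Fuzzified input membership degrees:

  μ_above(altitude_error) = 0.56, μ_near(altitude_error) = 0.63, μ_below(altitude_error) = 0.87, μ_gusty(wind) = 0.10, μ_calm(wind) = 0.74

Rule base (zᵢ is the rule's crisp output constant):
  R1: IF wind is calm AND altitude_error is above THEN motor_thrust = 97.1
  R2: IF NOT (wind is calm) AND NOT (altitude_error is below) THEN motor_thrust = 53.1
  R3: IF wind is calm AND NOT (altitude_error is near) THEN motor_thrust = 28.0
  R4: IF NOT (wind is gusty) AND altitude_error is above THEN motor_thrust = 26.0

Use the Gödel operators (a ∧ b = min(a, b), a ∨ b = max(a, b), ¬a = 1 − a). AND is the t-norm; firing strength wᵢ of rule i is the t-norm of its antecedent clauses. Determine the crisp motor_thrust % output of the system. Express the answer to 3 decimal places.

53.209

R1 (z=97.1): calm=0.74, above=0.56; AND[min(a, b)] → w = 0.56
R2 (z=53.1): ¬calm=1−0.74=0.26, ¬below=1−0.87=0.13; AND[min(a, b)] → w = 0.13
R3 (z=28.0): calm=0.74, ¬near=1−0.63=0.37; AND[min(a, b)] → w = 0.37
R4 (z=26.0): ¬gusty=1−0.10=0.90, above=0.56; AND[min(a, b)] → w = 0.56
Weighted average = (0.56·97.1 + 0.13·53.1 + 0.37·28.0 + 0.56·26.0) / (0.56 + 0.13 + 0.37 + 0.56)
  = 86.1990 / 1.6200 = 53.209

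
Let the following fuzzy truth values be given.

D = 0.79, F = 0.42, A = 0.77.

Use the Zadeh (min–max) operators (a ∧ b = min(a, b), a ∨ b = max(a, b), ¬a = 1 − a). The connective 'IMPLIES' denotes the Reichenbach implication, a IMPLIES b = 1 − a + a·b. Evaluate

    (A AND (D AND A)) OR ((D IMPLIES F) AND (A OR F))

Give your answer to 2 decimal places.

D AND A = min(a, b) on (0.79, 0.77) = 0.77
A AND (D AND A) = min(a, b) on (0.77, 0.77) = 0.77
D IMPLIES F  [Reichenbach: 1 − a + a·b] with a=0.79, b=0.42 → 0.54
A OR F = max(a, b) on (0.77, 0.42) = 0.77
(D IMPLIES F) AND (A OR F) = min(a, b) on (0.54, 0.77) = 0.54
(A AND (D AND A)) OR ((D IMPLIES F) AND (A OR F)) = max(a, b) on (0.77, 0.54) = 0.77

0.77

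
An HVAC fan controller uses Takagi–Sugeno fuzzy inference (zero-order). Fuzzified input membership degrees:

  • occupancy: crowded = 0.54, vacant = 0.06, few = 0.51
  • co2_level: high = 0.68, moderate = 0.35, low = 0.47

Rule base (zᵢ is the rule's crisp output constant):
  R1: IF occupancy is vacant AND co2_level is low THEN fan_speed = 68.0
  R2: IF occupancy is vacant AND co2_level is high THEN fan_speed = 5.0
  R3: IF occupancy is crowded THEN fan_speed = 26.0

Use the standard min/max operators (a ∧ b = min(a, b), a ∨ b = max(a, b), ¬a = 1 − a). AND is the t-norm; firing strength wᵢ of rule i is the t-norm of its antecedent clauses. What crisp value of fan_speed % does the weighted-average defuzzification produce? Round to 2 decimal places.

27.91

R1 (z=68.0): vacant=0.06, low=0.47; AND[min(a, b)] → w = 0.06
R2 (z=5.0): vacant=0.06, high=0.68; AND[min(a, b)] → w = 0.06
R3 (z=26.0): crowded=0.54 → w = 0.54
Weighted average = (0.06·68.0 + 0.06·5.0 + 0.54·26.0) / (0.06 + 0.06 + 0.54)
  = 18.4200 / 0.6600 = 27.91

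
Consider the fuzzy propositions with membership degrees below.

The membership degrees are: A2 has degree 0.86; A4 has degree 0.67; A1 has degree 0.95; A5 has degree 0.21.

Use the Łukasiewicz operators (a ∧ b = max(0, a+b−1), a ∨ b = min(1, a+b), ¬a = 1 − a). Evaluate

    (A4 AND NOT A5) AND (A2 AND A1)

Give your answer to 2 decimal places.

0.27

NOT A5 = 1 − 0.21 = 0.79
A4 AND NOT A5 = max(0, a+b−1) on (0.67, 0.79) = 0.46
A2 AND A1 = max(0, a+b−1) on (0.86, 0.95) = 0.81
(A4 AND NOT A5) AND (A2 AND A1) = max(0, a+b−1) on (0.46, 0.81) = 0.27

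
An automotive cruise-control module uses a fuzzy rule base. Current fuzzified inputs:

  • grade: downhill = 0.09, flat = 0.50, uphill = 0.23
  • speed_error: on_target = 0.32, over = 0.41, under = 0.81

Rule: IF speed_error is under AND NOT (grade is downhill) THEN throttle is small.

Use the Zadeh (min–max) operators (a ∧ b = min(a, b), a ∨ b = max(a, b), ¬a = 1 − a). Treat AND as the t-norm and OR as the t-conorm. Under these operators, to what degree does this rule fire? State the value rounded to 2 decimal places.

0.81

firing strength: under=0.81, ¬downhill=1−0.09=0.91; AND[min(a, b)] → w = 0.81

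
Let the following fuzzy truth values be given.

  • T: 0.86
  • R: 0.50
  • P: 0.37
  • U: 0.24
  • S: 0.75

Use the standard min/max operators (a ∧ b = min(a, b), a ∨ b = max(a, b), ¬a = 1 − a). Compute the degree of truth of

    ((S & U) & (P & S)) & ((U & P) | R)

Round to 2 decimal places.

0.24

S & U = min(a, b) on (0.75, 0.24) = 0.24
P & S = min(a, b) on (0.37, 0.75) = 0.37
(S & U) & (P & S) = min(a, b) on (0.24, 0.37) = 0.24
U & P = min(a, b) on (0.24, 0.37) = 0.24
(U & P) | R = max(a, b) on (0.24, 0.50) = 0.50
((S & U) & (P & S)) & ((U & P) | R) = min(a, b) on (0.24, 0.50) = 0.24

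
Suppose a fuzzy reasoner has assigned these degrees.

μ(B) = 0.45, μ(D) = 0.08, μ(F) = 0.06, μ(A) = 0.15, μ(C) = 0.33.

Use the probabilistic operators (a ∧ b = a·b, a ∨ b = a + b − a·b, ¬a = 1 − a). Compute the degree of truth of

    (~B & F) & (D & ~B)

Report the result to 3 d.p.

0.001

~B = 1 − 0.4500 = 0.5500
~B & F = a·b on (0.5500, 0.0600) = 0.0330
~B = 1 − 0.4500 = 0.5500
D & ~B = a·b on (0.0800, 0.5500) = 0.0440
(~B & F) & (D & ~B) = a·b on (0.0330, 0.0440) = 0.0015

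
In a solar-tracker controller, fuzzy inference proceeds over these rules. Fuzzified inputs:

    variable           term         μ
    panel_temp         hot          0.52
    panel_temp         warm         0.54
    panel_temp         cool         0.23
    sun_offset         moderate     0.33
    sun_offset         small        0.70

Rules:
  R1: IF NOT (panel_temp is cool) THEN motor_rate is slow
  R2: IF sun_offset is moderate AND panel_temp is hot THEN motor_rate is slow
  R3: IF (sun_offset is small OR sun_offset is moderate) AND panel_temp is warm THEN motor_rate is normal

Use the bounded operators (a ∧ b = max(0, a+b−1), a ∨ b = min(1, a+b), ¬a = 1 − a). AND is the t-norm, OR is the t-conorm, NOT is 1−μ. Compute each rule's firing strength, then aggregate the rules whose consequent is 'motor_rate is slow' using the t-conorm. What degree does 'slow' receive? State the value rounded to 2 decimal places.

R1: ¬cool=1−0.23=0.77 → w = 0.77
R2: moderate=0.33, hot=0.52; AND[max(0, a+b−1)] → w = 0.00
R3: (small=0.70 OR moderate=0.33) = 1.00; AND[max(0, a+b−1)] with warm=0.54 → w = 0.54
Rules with consequent 'slow': {R1, R2} → strengths 0.77, 0.00
Aggregate via t-conorm [min(1, a+b)]: 0.77

0.77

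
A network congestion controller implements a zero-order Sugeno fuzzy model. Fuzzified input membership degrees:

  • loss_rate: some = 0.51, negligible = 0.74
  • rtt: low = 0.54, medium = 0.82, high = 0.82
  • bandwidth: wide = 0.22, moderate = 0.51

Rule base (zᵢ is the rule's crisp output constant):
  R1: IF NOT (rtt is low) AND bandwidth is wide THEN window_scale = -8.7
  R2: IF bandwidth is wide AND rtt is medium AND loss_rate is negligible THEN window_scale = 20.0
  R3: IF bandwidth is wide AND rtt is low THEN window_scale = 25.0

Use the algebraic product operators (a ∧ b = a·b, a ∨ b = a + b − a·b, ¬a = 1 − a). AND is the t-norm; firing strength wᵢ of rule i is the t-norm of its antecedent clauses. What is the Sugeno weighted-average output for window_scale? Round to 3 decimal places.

R1 (z=-8.7): ¬low=1−0.54=0.46, wide=0.22; AND[a·b] → w = 0.1012
R2 (z=20.0): wide=0.22, medium=0.82, negligible=0.74; AND[a·b] → w = 0.1335
R3 (z=25.0): wide=0.22, low=0.54; AND[a·b] → w = 0.1188
Weighted average = (0.1012·-8.7 + 0.1335·20.0 + 0.1188·25.0) / (0.1012 + 0.1335 + 0.1188)
  = 4.7595 / 0.3535 = 13.464

13.464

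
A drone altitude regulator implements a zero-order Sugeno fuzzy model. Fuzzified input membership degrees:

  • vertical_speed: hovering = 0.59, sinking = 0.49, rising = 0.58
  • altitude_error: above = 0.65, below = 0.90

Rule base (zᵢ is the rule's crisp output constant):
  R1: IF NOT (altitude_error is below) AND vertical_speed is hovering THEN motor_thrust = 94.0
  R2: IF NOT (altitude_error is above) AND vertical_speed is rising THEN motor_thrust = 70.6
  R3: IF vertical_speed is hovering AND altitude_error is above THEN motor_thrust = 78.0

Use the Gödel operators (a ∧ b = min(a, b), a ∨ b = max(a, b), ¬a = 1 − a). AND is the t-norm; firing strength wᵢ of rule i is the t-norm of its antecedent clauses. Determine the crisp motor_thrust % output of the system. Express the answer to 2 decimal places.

R1 (z=94.0): ¬below=1−0.90=0.10, hovering=0.59; AND[min(a, b)] → w = 0.10
R2 (z=70.6): ¬above=1−0.65=0.35, rising=0.58; AND[min(a, b)] → w = 0.35
R3 (z=78.0): hovering=0.59, above=0.65; AND[min(a, b)] → w = 0.59
Weighted average = (0.10·94.0 + 0.35·70.6 + 0.59·78.0) / (0.10 + 0.35 + 0.59)
  = 80.1300 / 1.0400 = 77.05

77.05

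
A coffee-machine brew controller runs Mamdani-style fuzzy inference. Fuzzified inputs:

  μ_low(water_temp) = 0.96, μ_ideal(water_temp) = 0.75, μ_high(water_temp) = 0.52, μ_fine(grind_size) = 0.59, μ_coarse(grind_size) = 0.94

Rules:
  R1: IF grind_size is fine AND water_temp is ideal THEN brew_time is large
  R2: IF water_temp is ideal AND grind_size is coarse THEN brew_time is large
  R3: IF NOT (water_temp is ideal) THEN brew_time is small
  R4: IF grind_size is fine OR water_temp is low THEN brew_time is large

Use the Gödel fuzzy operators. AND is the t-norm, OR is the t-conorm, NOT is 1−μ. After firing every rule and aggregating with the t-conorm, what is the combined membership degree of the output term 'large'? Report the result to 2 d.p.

R1: fine=0.59, ideal=0.75; AND[min(a, b)] → w = 0.59
R2: ideal=0.75, coarse=0.94; AND[min(a, b)] → w = 0.75
R3: ¬ideal=1−0.75=0.25 → w = 0.25
R4: fine=0.59, low=0.96; OR[max(a, b)] → w = 0.96
Rules with consequent 'large': {R1, R2, R4} → strengths 0.59, 0.75, 0.96
Aggregate via t-conorm [max(a, b)]: 0.96

0.96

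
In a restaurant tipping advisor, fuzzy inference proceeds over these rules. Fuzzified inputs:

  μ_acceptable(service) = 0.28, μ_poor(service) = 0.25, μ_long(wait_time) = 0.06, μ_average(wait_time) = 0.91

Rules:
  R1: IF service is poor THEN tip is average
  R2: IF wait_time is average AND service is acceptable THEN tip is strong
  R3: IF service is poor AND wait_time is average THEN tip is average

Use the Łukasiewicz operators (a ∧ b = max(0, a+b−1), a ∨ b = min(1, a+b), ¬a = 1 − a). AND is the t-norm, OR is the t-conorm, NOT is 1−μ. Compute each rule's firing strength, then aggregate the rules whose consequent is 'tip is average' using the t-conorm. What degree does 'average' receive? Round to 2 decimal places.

0.41

R1: poor=0.25 → w = 0.25
R2: average=0.91, acceptable=0.28; AND[max(0, a+b−1)] → w = 0.19
R3: poor=0.25, average=0.91; AND[max(0, a+b−1)] → w = 0.16
Rules with consequent 'average': {R1, R3} → strengths 0.25, 0.16
Aggregate via t-conorm [min(1, a+b)]: 0.41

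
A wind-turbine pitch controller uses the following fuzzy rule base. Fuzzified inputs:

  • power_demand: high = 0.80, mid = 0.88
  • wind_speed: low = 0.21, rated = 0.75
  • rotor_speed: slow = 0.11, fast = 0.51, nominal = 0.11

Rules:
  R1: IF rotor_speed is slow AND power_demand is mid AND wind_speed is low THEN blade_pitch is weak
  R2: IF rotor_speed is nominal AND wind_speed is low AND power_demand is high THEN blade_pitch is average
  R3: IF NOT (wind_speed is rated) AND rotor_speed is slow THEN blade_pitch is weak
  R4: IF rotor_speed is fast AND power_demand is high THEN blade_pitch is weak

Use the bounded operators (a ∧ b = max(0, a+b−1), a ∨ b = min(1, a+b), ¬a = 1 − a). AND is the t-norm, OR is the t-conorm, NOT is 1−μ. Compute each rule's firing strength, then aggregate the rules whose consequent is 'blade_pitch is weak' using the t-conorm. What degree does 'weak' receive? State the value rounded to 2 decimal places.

0.31

R1: slow=0.11, mid=0.88, low=0.21; AND[max(0, a+b−1)] → w = 0.00
R2: nominal=0.11, low=0.21, high=0.80; AND[max(0, a+b−1)] → w = 0.00
R3: ¬rated=1−0.75=0.25, slow=0.11; AND[max(0, a+b−1)] → w = 0.00
R4: fast=0.51, high=0.80; AND[max(0, a+b−1)] → w = 0.31
Rules with consequent 'weak': {R1, R3, R4} → strengths 0.00, 0.00, 0.31
Aggregate via t-conorm [min(1, a+b)]: 0.31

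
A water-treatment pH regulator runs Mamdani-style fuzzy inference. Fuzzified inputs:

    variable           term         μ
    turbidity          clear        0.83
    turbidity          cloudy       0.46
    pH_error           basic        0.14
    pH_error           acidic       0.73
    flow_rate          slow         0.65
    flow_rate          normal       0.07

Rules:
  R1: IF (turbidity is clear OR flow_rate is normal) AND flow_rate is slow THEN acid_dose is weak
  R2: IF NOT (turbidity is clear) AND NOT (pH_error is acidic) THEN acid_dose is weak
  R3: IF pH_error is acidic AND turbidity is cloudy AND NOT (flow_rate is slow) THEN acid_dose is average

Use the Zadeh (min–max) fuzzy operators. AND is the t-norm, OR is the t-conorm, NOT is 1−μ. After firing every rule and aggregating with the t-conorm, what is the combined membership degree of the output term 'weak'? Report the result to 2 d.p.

0.65

R1: (clear=0.83 OR normal=0.07) = 0.83; AND[min(a, b)] with slow=0.65 → w = 0.65
R2: ¬clear=1−0.83=0.17, ¬acidic=1−0.73=0.27; AND[min(a, b)] → w = 0.17
R3: acidic=0.73, cloudy=0.46, ¬slow=1−0.65=0.35; AND[min(a, b)] → w = 0.35
Rules with consequent 'weak': {R1, R2} → strengths 0.65, 0.17
Aggregate via t-conorm [max(a, b)]: 0.65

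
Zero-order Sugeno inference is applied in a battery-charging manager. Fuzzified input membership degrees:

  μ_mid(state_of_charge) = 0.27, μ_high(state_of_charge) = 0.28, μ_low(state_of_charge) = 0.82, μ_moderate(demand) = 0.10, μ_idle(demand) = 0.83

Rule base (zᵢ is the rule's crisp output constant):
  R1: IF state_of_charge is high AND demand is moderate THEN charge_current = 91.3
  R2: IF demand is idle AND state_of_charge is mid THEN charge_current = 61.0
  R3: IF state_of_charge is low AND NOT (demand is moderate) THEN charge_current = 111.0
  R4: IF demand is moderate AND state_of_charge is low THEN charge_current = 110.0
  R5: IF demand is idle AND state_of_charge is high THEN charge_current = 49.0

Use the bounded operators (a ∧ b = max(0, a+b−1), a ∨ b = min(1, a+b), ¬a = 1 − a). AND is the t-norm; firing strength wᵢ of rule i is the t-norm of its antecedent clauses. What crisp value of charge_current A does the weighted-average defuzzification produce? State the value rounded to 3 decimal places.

R1 (z=91.3): high=0.28, moderate=0.10; AND[max(0, a+b−1)] → w = 0.00
R2 (z=61.0): idle=0.83, mid=0.27; AND[max(0, a+b−1)] → w = 0.10
R3 (z=111.0): low=0.82, ¬moderate=1−0.10=0.90; AND[max(0, a+b−1)] → w = 0.72
R4 (z=110.0): moderate=0.10, low=0.82; AND[max(0, a+b−1)] → w = 0.00
R5 (z=49.0): idle=0.83, high=0.28; AND[max(0, a+b−1)] → w = 0.11
Weighted average = (0.00·91.3 + 0.10·61.0 + 0.72·111.0 + 0.00·110.0 + 0.11·49.0) / (0.00 + 0.10 + 0.72 + 0.00 + 0.11)
  = 91.4100 / 0.9300 = 98.290

98.290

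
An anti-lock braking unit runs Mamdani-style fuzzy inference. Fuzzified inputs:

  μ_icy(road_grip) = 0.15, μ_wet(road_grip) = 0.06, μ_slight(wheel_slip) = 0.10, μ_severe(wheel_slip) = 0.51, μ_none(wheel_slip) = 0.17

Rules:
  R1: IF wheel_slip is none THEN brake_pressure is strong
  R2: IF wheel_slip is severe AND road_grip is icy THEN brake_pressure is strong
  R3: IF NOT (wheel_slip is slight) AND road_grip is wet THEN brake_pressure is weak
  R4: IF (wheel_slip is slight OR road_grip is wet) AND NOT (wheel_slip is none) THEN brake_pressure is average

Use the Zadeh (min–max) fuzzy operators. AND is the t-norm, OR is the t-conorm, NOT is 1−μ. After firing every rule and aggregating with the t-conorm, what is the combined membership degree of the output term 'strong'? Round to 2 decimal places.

R1: none=0.17 → w = 0.17
R2: severe=0.51, icy=0.15; AND[min(a, b)] → w = 0.15
R3: ¬slight=1−0.10=0.90, wet=0.06; AND[min(a, b)] → w = 0.06
R4: (slight=0.10 OR wet=0.06) = 0.10; AND[min(a, b)] with ¬none=1−0.17=0.83 → w = 0.10
Rules with consequent 'strong': {R1, R2} → strengths 0.17, 0.15
Aggregate via t-conorm [max(a, b)]: 0.17

0.17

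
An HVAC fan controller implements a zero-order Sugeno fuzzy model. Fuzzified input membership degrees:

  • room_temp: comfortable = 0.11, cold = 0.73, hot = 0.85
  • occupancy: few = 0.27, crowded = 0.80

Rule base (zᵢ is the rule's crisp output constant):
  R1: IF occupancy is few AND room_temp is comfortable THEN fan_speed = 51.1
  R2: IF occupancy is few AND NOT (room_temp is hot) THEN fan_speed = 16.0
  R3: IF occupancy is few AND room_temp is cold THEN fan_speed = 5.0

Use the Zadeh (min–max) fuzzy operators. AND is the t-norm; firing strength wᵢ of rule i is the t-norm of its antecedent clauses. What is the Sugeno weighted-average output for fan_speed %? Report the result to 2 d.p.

R1 (z=51.1): few=0.27, comfortable=0.11; AND[min(a, b)] → w = 0.11
R2 (z=16.0): few=0.27, ¬hot=1−0.85=0.15; AND[min(a, b)] → w = 0.15
R3 (z=5.0): few=0.27, cold=0.73; AND[min(a, b)] → w = 0.27
Weighted average = (0.11·51.1 + 0.15·16.0 + 0.27·5.0) / (0.11 + 0.15 + 0.27)
  = 9.3710 / 0.5300 = 17.68

17.68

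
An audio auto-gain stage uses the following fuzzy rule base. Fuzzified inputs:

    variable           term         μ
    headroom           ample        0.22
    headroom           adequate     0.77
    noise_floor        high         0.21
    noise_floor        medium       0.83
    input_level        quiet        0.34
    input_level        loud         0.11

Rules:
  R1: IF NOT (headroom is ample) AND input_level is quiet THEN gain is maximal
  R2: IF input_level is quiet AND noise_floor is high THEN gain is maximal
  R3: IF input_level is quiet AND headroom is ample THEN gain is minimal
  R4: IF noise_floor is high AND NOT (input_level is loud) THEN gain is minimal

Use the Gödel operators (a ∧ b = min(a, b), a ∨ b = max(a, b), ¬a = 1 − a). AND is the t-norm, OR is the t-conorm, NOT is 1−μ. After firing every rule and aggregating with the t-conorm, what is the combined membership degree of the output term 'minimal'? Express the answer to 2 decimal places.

R1: ¬ample=1−0.22=0.78, quiet=0.34; AND[min(a, b)] → w = 0.34
R2: quiet=0.34, high=0.21; AND[min(a, b)] → w = 0.21
R3: quiet=0.34, ample=0.22; AND[min(a, b)] → w = 0.22
R4: high=0.21, ¬loud=1−0.11=0.89; AND[min(a, b)] → w = 0.21
Rules with consequent 'minimal': {R3, R4} → strengths 0.22, 0.21
Aggregate via t-conorm [max(a, b)]: 0.22

0.22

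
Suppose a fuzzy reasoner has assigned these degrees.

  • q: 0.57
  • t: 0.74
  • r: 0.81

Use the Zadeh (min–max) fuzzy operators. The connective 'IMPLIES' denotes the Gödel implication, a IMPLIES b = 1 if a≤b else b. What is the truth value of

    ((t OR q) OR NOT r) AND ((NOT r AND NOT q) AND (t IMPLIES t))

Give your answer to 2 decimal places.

t OR q = max(a, b) on (0.74, 0.57) = 0.74
NOT r = 1 − 0.81 = 0.19
(t OR q) OR NOT r = max(a, b) on (0.74, 0.19) = 0.74
NOT r = 1 − 0.81 = 0.19
NOT q = 1 − 0.57 = 0.43
NOT r AND NOT q = min(a, b) on (0.19, 0.43) = 0.19
t IMPLIES t  [Gödel: 1 if a≤b else b] with a=0.74, b=0.74 → 1.00
(NOT r AND NOT q) AND (t IMPLIES t) = min(a, b) on (0.19, 1.00) = 0.19
((t OR q) OR NOT r) AND ((NOT r AND NOT q) AND (t IMPLIES t)) = min(a, b) on (0.74, 0.19) = 0.19

0.19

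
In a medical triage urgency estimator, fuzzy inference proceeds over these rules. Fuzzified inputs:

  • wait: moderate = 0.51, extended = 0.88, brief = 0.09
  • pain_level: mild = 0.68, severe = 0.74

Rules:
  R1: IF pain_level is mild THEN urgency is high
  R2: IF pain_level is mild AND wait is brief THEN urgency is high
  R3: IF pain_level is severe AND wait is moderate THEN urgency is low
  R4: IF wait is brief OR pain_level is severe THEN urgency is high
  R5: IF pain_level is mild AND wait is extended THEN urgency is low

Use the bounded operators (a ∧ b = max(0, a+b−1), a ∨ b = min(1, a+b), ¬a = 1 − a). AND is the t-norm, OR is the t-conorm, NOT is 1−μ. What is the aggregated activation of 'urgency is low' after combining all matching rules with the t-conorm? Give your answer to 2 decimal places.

R1: mild=0.68 → w = 0.68
R2: mild=0.68, brief=0.09; AND[max(0, a+b−1)] → w = 0.00
R3: severe=0.74, moderate=0.51; AND[max(0, a+b−1)] → w = 0.25
R4: brief=0.09, severe=0.74; OR[min(1, a+b)] → w = 0.83
R5: mild=0.68, extended=0.88; AND[max(0, a+b−1)] → w = 0.56
Rules with consequent 'low': {R3, R5} → strengths 0.25, 0.56
Aggregate via t-conorm [min(1, a+b)]: 0.81

0.81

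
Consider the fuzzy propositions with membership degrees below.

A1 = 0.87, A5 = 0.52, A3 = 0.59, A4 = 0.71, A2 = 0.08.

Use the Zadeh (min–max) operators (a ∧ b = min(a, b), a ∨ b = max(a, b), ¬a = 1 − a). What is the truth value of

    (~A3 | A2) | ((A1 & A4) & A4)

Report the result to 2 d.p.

0.71

~A3 = 1 − 0.59 = 0.41
~A3 | A2 = max(a, b) on (0.41, 0.08) = 0.41
A1 & A4 = min(a, b) on (0.87, 0.71) = 0.71
(A1 & A4) & A4 = min(a, b) on (0.71, 0.71) = 0.71
(~A3 | A2) | ((A1 & A4) & A4) = max(a, b) on (0.41, 0.71) = 0.71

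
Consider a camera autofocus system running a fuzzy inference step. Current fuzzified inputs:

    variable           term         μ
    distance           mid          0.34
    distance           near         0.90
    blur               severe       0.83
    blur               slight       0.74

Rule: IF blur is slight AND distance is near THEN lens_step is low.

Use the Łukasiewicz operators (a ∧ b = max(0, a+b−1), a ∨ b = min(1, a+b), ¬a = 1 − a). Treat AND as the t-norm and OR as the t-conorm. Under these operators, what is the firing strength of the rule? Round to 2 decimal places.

0.64

firing strength: slight=0.74, near=0.90; AND[max(0, a+b−1)] → w = 0.64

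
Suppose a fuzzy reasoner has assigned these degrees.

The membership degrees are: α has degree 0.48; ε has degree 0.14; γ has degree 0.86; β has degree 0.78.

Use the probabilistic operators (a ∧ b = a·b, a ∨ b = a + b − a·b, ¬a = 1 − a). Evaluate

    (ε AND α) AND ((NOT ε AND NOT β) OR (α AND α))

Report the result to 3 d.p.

ε AND α = a·b on (0.1400, 0.4800) = 0.0672
NOT ε = 1 − 0.1400 = 0.8600
NOT β = 1 − 0.7800 = 0.2200
NOT ε AND NOT β = a·b on (0.8600, 0.2200) = 0.1892
α AND α = a·b on (0.4800, 0.4800) = 0.2304
(NOT ε AND NOT β) OR (α AND α) = a + b − a·b on (0.1892, 0.2304) = 0.3760
(ε AND α) AND ((NOT ε AND NOT β) OR (α AND α)) = a·b on (0.0672, 0.3760) = 0.0253

0.025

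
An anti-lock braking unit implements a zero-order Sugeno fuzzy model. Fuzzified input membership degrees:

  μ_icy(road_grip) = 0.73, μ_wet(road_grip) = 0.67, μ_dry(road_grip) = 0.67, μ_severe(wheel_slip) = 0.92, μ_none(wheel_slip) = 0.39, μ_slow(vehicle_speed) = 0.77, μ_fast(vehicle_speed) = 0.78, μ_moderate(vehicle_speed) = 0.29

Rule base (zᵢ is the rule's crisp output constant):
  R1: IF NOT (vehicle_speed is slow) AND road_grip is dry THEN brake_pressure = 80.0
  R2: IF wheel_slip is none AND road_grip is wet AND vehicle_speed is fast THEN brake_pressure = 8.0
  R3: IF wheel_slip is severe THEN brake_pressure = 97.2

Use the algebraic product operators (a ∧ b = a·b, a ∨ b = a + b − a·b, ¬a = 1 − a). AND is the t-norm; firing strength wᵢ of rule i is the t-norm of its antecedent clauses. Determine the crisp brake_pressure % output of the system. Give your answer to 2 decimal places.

R1 (z=80.0): ¬slow=1−0.77=0.23, dry=0.67; AND[a·b] → w = 0.1541
R2 (z=8.0): none=0.39, wet=0.67, fast=0.78; AND[a·b] → w = 0.2038
R3 (z=97.2): severe=0.92 → w = 0.9200
Weighted average = (0.1541·80.0 + 0.2038·8.0 + 0.9200·97.2) / (0.1541 + 0.2038 + 0.9200)
  = 103.3825 / 1.2779 = 80.90

80.90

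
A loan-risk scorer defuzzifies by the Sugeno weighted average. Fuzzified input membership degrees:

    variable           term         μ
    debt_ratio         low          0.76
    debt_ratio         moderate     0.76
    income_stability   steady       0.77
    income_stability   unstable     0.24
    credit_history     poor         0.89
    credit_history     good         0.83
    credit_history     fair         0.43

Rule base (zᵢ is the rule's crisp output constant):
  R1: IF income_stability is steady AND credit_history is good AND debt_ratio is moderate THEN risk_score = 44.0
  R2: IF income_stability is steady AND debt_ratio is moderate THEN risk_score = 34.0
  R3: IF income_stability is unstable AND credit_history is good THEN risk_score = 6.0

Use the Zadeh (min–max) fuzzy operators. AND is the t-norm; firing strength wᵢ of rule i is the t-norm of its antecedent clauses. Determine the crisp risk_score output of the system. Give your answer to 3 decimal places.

34.500

R1 (z=44.0): steady=0.77, good=0.83, moderate=0.76; AND[min(a, b)] → w = 0.76
R2 (z=34.0): steady=0.77, moderate=0.76; AND[min(a, b)] → w = 0.76
R3 (z=6.0): unstable=0.24, good=0.83; AND[min(a, b)] → w = 0.24
Weighted average = (0.76·44.0 + 0.76·34.0 + 0.24·6.0) / (0.76 + 0.76 + 0.24)
  = 60.7200 / 1.7600 = 34.500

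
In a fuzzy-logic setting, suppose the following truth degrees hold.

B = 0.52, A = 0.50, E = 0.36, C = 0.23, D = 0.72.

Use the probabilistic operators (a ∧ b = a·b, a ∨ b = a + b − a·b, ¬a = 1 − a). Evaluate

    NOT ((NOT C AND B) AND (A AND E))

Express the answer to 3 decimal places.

0.928

NOT C = 1 − 0.2300 = 0.7700
NOT C AND B = a·b on (0.7700, 0.5200) = 0.4004
A AND E = a·b on (0.5000, 0.3600) = 0.1800
(NOT C AND B) AND (A AND E) = a·b on (0.4004, 0.1800) = 0.0721
NOT ((NOT C AND B) AND (A AND E)) = 1 − 0.0721 = 0.9279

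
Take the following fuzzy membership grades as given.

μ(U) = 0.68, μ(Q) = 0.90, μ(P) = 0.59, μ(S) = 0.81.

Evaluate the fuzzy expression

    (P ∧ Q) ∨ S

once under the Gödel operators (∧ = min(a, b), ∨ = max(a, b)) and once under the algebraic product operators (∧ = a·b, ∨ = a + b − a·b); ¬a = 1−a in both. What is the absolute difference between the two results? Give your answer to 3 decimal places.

0.101

Under Gödel:
  P ∧ Q = min(a, b) on (0.59, 0.90) = 0.59
  (P ∧ Q) ∨ S = max(a, b) on (0.59, 0.81) = 0.81
  → value = 0.8100
Under algebraic product:
  P ∧ Q = a·b on (0.5900, 0.9000) = 0.5310
  (P ∧ Q) ∨ S = a + b − a·b on (0.5310, 0.8100) = 0.9109
  → value = 0.9109
|0.8100 − 0.9109| = 0.101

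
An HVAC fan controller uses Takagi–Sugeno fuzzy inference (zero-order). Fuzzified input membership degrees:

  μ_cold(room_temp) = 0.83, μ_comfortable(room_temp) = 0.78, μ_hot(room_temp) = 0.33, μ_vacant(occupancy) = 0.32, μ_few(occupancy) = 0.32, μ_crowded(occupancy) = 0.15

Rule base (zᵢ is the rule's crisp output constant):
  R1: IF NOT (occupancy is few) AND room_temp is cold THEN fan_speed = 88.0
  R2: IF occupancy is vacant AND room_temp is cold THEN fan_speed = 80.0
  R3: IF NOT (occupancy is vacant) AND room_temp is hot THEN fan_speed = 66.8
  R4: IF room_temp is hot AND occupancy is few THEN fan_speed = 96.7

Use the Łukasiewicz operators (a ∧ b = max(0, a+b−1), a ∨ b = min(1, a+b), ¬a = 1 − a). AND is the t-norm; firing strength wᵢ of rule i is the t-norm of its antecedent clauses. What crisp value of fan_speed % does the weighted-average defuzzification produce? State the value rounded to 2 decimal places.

R1 (z=88.0): ¬few=1−0.32=0.68, cold=0.83; AND[max(0, a+b−1)] → w = 0.51
R2 (z=80.0): vacant=0.32, cold=0.83; AND[max(0, a+b−1)] → w = 0.15
R3 (z=66.8): ¬vacant=1−0.32=0.68, hot=0.33; AND[max(0, a+b−1)] → w = 0.01
R4 (z=96.7): hot=0.33, few=0.32; AND[max(0, a+b−1)] → w = 0.00
Weighted average = (0.51·88.0 + 0.15·80.0 + 0.01·66.8 + 0.00·96.7) / (0.51 + 0.15 + 0.01 + 0.00)
  = 57.5480 / 0.6700 = 85.89

85.89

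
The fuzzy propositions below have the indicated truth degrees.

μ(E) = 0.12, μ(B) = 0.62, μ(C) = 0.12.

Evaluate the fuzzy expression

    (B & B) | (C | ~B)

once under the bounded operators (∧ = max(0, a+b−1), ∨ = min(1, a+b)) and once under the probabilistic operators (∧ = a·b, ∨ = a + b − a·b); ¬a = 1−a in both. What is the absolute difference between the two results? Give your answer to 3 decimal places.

0.076

Under bounded:
  B & B = max(0, a+b−1) on (0.62, 0.62) = 0.24
  ~B = 1 − 0.62 = 0.38
  C | ~B = min(1, a+b) on (0.12, 0.38) = 0.50
  (B & B) | (C | ~B) = min(1, a+b) on (0.24, 0.50) = 0.74
  → value = 0.7400
Under probabilistic:
  B & B = a·b on (0.6200, 0.6200) = 0.3844
  ~B = 1 − 0.6200 = 0.3800
  C | ~B = a + b − a·b on (0.1200, 0.3800) = 0.4544
  (B & B) | (C | ~B) = a + b − a·b on (0.3844, 0.4544) = 0.6641
  → value = 0.6641
|0.7400 − 0.6641| = 0.076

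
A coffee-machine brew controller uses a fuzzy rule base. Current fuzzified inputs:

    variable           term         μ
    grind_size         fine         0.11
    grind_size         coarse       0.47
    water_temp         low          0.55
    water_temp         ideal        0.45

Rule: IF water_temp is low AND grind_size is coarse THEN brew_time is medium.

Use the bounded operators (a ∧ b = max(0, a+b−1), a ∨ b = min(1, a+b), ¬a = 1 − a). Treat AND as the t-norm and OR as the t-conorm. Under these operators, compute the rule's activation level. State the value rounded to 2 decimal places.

0.02

firing strength: low=0.55, coarse=0.47; AND[max(0, a+b−1)] → w = 0.02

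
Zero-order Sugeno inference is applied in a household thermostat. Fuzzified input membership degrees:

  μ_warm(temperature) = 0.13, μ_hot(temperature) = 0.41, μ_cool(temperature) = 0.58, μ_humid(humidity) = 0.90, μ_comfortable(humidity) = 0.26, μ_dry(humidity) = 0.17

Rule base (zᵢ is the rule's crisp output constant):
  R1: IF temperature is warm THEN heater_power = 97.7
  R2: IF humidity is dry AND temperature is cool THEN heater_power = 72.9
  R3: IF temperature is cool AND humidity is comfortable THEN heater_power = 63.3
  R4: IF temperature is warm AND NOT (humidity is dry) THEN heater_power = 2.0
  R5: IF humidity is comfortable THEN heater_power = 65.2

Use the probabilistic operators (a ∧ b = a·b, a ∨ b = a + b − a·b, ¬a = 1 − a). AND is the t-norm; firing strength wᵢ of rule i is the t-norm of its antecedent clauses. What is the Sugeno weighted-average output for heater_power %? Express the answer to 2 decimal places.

R1 (z=97.7): warm=0.13 → w = 0.1300
R2 (z=72.9): dry=0.17, cool=0.58; AND[a·b] → w = 0.0986
R3 (z=63.3): cool=0.58, comfortable=0.26; AND[a·b] → w = 0.1508
R4 (z=2.0): warm=0.13, ¬dry=1−0.17=0.83; AND[a·b] → w = 0.1079
R5 (z=65.2): comfortable=0.26 → w = 0.2600
Weighted average = (0.1300·97.7 + 0.0986·72.9 + 0.1508·63.3 + 0.1079·2.0 + 0.2600·65.2) / (0.1300 + 0.0986 + 0.1508 + 0.1079 + 0.2600)
  = 46.6024 / 0.7473 = 62.36

62.36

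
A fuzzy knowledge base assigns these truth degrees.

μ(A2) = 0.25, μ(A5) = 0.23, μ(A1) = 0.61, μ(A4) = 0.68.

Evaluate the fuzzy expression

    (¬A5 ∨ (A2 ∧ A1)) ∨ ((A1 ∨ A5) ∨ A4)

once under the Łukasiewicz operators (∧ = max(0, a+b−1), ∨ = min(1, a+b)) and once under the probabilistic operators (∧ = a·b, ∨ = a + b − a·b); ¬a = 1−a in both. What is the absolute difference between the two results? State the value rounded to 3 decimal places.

0.019

Under Łukasiewicz:
  ¬A5 = 1 − 0.23 = 0.77
  A2 ∧ A1 = max(0, a+b−1) on (0.25, 0.61) = 0.00
  ¬A5 ∨ (A2 ∧ A1) = min(1, a+b) on (0.77, 0.00) = 0.77
  A1 ∨ A5 = min(1, a+b) on (0.61, 0.23) = 0.84
  (A1 ∨ A5) ∨ A4 = min(1, a+b) on (0.84, 0.68) = 1.00
  (¬A5 ∨ (A2 ∧ A1)) ∨ ((A1 ∨ A5) ∨ A4) = min(1, a+b) on (0.77, 1.00) = 1.00
  → value = 1.0000
Under probabilistic:
  ¬A5 = 1 − 0.2300 = 0.7700
  A2 ∧ A1 = a·b on (0.2500, 0.6100) = 0.1525
  ¬A5 ∨ (A2 ∧ A1) = a + b − a·b on (0.7700, 0.1525) = 0.8051
  A1 ∨ A5 = a + b − a·b on (0.6100, 0.2300) = 0.6997
  (A1 ∨ A5) ∨ A4 = a + b − a·b on (0.6997, 0.6800) = 0.9039
  (¬A5 ∨ (A2 ∧ A1)) ∨ ((A1 ∨ A5) ∨ A4) = a + b − a·b on (0.8051, 0.9039) = 0.9813
  → value = 0.9813
|1.0000 − 0.9813| = 0.019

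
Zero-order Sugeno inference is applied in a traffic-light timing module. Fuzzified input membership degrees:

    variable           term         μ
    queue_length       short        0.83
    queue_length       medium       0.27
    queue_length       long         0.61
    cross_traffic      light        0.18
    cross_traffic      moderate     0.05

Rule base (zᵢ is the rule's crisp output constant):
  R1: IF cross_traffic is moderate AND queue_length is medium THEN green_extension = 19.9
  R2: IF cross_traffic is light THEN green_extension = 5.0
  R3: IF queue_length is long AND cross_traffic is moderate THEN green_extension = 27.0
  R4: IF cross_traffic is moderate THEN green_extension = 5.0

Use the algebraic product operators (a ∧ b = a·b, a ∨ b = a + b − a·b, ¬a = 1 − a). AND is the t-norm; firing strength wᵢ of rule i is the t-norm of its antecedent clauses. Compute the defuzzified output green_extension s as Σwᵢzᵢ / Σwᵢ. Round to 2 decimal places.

R1 (z=19.9): moderate=0.05, medium=0.27; AND[a·b] → w = 0.0135
R2 (z=5.0): light=0.18 → w = 0.1800
R3 (z=27.0): long=0.61, moderate=0.05; AND[a·b] → w = 0.0305
R4 (z=5.0): moderate=0.05 → w = 0.0500
Weighted average = (0.0135·19.9 + 0.1800·5.0 + 0.0305·27.0 + 0.0500·5.0) / (0.0135 + 0.1800 + 0.0305 + 0.0500)
  = 2.2422 / 0.2740 = 8.18

8.18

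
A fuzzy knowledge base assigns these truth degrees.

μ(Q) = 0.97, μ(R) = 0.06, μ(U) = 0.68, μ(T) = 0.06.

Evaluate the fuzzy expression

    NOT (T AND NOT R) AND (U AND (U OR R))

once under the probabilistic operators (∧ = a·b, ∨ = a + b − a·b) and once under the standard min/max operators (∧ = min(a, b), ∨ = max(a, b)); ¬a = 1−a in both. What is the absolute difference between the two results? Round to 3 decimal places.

Under probabilistic:
  NOT R = 1 − 0.0600 = 0.9400
  T AND NOT R = a·b on (0.0600, 0.9400) = 0.0564
  NOT (T AND NOT R) = 1 − 0.0564 = 0.9436
  U OR R = a + b − a·b on (0.6800, 0.0600) = 0.6992
  U AND (U OR R) = a·b on (0.6800, 0.6992) = 0.4755
  NOT (T AND NOT R) AND (U AND (U OR R)) = a·b on (0.9436, 0.4755) = 0.4486
  → value = 0.4486
Under standard min/max:
  NOT R = 1 − 0.06 = 0.94
  T AND NOT R = min(a, b) on (0.06, 0.94) = 0.06
  NOT (T AND NOT R) = 1 − 0.06 = 0.94
  U OR R = max(a, b) on (0.68, 0.06) = 0.68
  U AND (U OR R) = min(a, b) on (0.68, 0.68) = 0.68
  NOT (T AND NOT R) AND (U AND (U OR R)) = min(a, b) on (0.94, 0.68) = 0.68
  → value = 0.6800
|0.4486 − 0.6800| = 0.231

0.231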